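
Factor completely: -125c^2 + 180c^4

5c^2(6c + 5)(6c - 5)

Every term has a factor of 5c^2. Then 36c^2 - 25 = (6c)² − (5)².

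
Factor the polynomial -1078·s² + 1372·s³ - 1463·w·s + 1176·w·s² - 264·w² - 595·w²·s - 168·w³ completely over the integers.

Group: 7·w·(-24·w² - 133·w·s - 98·s²) + (-14·s + 11)·(-24·w² - 133·w·s - 98·s²); both groups contain (-24·w² - 133·w·s - 98·s²), so (7·w - 14·s + 11) is a factor with cofactor -24·w² - 133·w·s - 98·s².
The cofactor groups again: -24·w² - 133·w·s - 98·s² = -3·w·(8·w + 7·s) - 14·s·(8·w + 7·s); both groups contain (8·w + 7·s), giving -(3·w + 14·s)·(8·w + 7·s).

-(7·w - 14·s + 11)·(3·w + 14·s)·(8·w + 7·s)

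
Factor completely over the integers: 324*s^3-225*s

9*s*(6*s+5)*(6*s-5)

Factor out 9*s, leaving 36*s^2-25, which is a difference of two squares.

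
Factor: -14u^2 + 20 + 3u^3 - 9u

(3u + 4)(u - 1)(u - 5)

Trying the rational-root candidates, u = 1 is a root, giving the factor (u - 1) and quotient 3u^2 - 11u - 20.
The remaining quadratic factors as (3u + 4)(u - 5).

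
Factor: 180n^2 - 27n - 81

Pull out the common factor 9, then factor the remaining trinomial.

9(4n - 3)(5n + 3)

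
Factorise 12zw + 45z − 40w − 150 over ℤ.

(3z − 10)(4w + 15)

Group as (12zw + 45z) + (−40w − 150) = 3z(4w + 15) − 10(4w + 15).
Both groups share the factor (4w + 15).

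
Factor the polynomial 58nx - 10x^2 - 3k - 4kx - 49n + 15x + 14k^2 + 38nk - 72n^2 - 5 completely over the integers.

-(9n - 7k - 5x + 5)(8n + 2k - 2x + 1)

Group: -9n(8n + 2k - 2x + 1) + (7k + 5x - 5)(8n + 2k - 2x + 1); both groups contain (8n + 2k - 2x + 1).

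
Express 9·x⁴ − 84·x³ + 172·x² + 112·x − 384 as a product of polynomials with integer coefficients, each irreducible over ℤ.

(3·x + 4)·(3·x − 8)·(x − 2)·(x − 6)

Among the possible rational roots, x = 2 is a root, giving the factor (x − 2) and quotient 9·x³ − 66·x² + 40·x + 192.
Next, x = −4/3 is a root, giving the factor (3·x + 4) and quotient 3·x² − 26·x + 48.
The remaining quadratic factors as (x − 6)(3·x − 8).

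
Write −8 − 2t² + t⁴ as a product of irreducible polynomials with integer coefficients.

Substitute u = t² to get a quadratic in u, then factor.
t² − 4 is a difference of squares.
t² + 2 is irreducible over ℤ (always positive, so no real roots).

(t + 2)(t − 2)(t² + 2)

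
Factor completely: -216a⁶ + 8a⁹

8a⁶(a - 3)(a² + 3a + 9)

Factor out 8a⁶ first: what remains is a³ - 27.
Recognize a difference of cubes with the parts a and 3.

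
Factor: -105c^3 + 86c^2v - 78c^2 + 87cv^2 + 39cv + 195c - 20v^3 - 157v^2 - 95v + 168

Group: 3c(-35c^2 - 18cv + 9c + 5v^2 + 43v + 56) + (-4v + 3)(-35c^2 - 18cv + 9c + 5v^2 + 43v + 56); both groups contain (-35c^2 - 18cv + 9c + 5v^2 + 43v + 56), so (3c - 4v + 3) is a factor with cofactor -35c^2 - 18cv + 9c + 5v^2 + 43v + 56.
The cofactor groups again: -35c^2 - 18cv + 9c + 5v^2 + 43v + 56 = -5c(7c + 5v + 8) + (v + 7)(7c + 5v + 8); both groups contain (7c + 5v + 8), giving -(5c - v - 7)(7c + 5v + 8).

-(3c - 4v + 3)(5c - v - 7)(7c + 5v + 8)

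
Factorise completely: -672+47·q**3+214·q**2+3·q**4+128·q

(3·q-4)·(q+4)·(q+6)·(q+7)

Trying the rational-root candidates, q = 4/3 is a root, giving the factor (3·q-4) and quotient q**3+17·q**2+94·q+168.
Then q = -6 is a root, giving the factor (q+6) and quotient q**2+11·q+28.
The remaining quadratic factors as (q+7)(q+4).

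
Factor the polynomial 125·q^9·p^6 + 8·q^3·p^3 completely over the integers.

Every term has a factor of q^3·p^3; factoring it out leaves 125·q^6·p^3 + 8.
Recognize a sum of cubes with the parts 2 and 5·q^2·p.

p^3·q^3·(5·q^2·p + 2)·(25·q^4·p^2 − 10·q^2·p + 4)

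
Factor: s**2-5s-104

(s+8)(s-13)

Two integers with product -104 and sum -5 are 8 and -13.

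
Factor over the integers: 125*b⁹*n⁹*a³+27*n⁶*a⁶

Pull out the common factor n⁶*a³, leaving 125*b⁹*n³+27*a³.
Recognize a sum of cubes with the parts 5*b³*n and 3*a.

a³*n⁶*(5*b³*n+3*a)*(25*b⁶*n²-15*b³*n*a+9*a²)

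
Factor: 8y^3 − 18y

Every term has a factor of 2y. Then 4y^2 − 9 = (2y)² − (3)².

2y(2y + 3)(2y − 3)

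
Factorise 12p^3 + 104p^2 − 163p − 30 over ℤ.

Among the possible rational roots, p = 3/2 is a root, so (2p − 3) divides it; the quotient is 6p^2 + 61p + 10.
The remaining quadratic factors as (p + 10)(6p + 1).

(2p − 3)(6p + 1)(p + 10)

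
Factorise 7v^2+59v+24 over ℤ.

Need a pair with product 7·24 = 168 and sum 59: that's 3 and 56.
Split the middle term: 7v^2+3v + 56v+24 = v(7v+3) + 8(7v+3).

(7v+3)(v+8)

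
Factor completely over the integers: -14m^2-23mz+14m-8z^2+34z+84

Group: -2m(7m+8z+14) + (-z+6)(7m+8z+14); both groups contain (7m+8z+14).

-(2m+z-6)(7m+8z+14)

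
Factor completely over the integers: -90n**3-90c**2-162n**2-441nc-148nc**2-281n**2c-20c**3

Group: 5n(-18n**2-49nc-10c**2) + (2c+9)(-18n**2-49nc-10c**2); both groups contain (-18n**2-49nc-10c**2), so (5n+2c+9) is a factor with cofactor -18n**2-49nc-10c**2.
The cofactor groups again: -18n**2-49nc-10c**2 = -2n(9n+2c) - 5c(9n+2c); both groups contain (9n+2c), giving -(2n+5c)(9n+2c).

-(5n+2c+9)(9n+2c)(2n+5c)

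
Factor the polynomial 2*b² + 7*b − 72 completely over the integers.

(2*b − 9)*(b + 8)

Need a pair with product 2·(−72) = −144 and sum 7: that's −9 and 16.
Split the middle term: 2*b² − 9*b + 16*b − 72 = b*(2*b − 9) + 8*(2*b − 9).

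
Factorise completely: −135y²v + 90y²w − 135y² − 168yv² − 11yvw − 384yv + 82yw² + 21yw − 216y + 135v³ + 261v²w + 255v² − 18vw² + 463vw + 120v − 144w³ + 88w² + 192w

Group: 9y(−15yv + 10yw − 15y − 27v² − 9vw − 51v + 18w² − 11w − 24) + (−5v − 8w)(−15yv + 10yw − 15y − 27v² − 9vw − 51v + 18w² − 11w − 24); both groups contain (−15yv + 10yw − 15y − 27v² − 9vw − 51v + 18w² − 11w − 24), so (9y − 5v − 8w) is a factor with cofactor −15yv + 10yw − 15y − 27v² − 9vw − 51v + 18w² − 11w − 24.
The cofactor groups again: −15yv + 10yw − 15y − 27v² − 9vw − 51v + 18w² − 11w − 24 = −5y(3v − 2w + 3) + (−9v − 9w − 8)(3v − 2w + 3); both groups contain (3v − 2w + 3), giving −(5y + 9v + 9w + 8)(3v − 2w + 3).

−(9y − 5v − 8w)(3v − 2w + 3)(5y + 9v + 9w + 8)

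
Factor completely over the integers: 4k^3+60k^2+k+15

(k+15)(4k^2+1)

Group as (4k^3+k) + (60k^2+15) = k(4k^2+1) + 15(4k^2+1).
Both groups share the factor (4k^2+1).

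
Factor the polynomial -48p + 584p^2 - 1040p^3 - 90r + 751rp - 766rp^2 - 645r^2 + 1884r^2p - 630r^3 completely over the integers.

-(6r - 10p + 1)(7r - 13p + 6)(15r + 8p)

Group: 15r(-42r^2 + 148rp - 43r - 130p^2 + 73p - 6) + 8p(-42r^2 + 148rp - 43r - 130p^2 + 73p - 6); both groups contain (-42r^2 + 148rp - 43r - 130p^2 + 73p - 6), so (15r + 8p) is a factor with cofactor -42r^2 + 148rp - 43r - 130p^2 + 73p - 6.
The cofactor groups again: -42r^2 + 148rp - 43r - 130p^2 + 73p - 6 = -7r(6r - 10p + 1) + (13p - 6)(6r - 10p + 1); both groups contain (6r - 10p + 1), giving -(7r - 13p + 6)(6r - 10p + 1).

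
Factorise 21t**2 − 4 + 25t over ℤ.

Need a pair with product 21·(−4) = −84 and sum 25: that's 28 and −3.
Split the middle term: 21t**2 + 28t − 3t − 4 = 7t(3t + 4) − (3t + 4).

(3t + 4)(7t − 1)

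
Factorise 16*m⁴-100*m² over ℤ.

4*m²*(2*m+5)*(2*m-5)

Factor out 4*m², leaving 4*m²-25, which is a difference of two squares.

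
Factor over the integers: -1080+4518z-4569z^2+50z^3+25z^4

(5z-2)(5z-3)(z+15)(z-12)

Trying the rational-root candidates, z = 2/5 is a root, giving the factor (5z-2) and quotient 5z^3+12z^2-909z+540.
Then z = 3/5 is a root, so (5z-3) is a factor; dividing leaves z^2+3z-180.
The remaining quadratic factors as (z-12)(z+15).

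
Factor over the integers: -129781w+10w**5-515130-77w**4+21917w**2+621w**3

(2w-15)(5w+14)(w+11)(w**2-14w+223)

Testing divisors of the constant over divisors of the leading coefficient, w = -11 is a root, so (w+11) is a factor; dividing leaves 10w**4-187w**3+2678w**2-7541w-46830.
Then w = 15/2 is a root, giving the factor (2w-15) and quotient 5w**3-56w**2+919w+3122.
Next, w = -14/5 is a root, so (5w+14) divides it; the quotient is w**2-14w+223.
The quadratic w**2-14w+223 has discriminant -696 < 0 and is irreducible over ℤ.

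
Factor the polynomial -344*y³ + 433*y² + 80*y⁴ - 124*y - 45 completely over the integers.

(4*y - 5)*(4*y - 9)*(5*y + 1)*(y - 1)

Trying the rational-root candidates, y = 5/4 is a root, so (4*y - 5) divides it; the quotient is 20*y³ - 61*y² + 32*y + 9.
Next, y = 1 is a root, so (y - 1) is a factor; dividing leaves 20*y² - 41*y - 9.
The remaining quadratic factors as (5*y + 1)(4*y - 9).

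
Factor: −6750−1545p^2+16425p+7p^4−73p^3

Testing divisors of the constant over divisors of the leading coefficient, p = 3/7 is a root, so (7p−3) is a factor; dividing leaves p^3−10p^2−225p+2250.
Then p = 15 is a root, so (p−15) divides it; the quotient is p^2+5p−150.
The remaining quadratic factors as (p−10)(p+15).

(7p−3)(p+15)(p−10)(p−15)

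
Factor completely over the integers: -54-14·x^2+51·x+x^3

(x-2)·(x-3)·(x-9)

By the rational root theorem, x = 3 is a root, so (x-3) is a factor; dividing leaves x^2-11·x+18.
The remaining quadratic factors as (x-9)(x-2).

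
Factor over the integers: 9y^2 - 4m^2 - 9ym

Group: 3y(3y + m) - 4m(3y + m); both groups contain (3y + m).

(3y - 4m)(3y + m)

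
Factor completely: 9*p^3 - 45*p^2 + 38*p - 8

(3*p - 1)*(3*p - 2)*(p - 4)

Trying the rational-root candidates, p = 1/3 is a root, giving the factor (3*p - 1) and quotient 3*p^2 - 14*p + 8.
The remaining quadratic factors as (p - 4)(3*p - 2).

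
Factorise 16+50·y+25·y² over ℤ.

Need a pair with product 25·16 = 400 and sum 50: that's 10 and 40.
Split the middle term: 25·y²+10·y + 40·y+16 = 5·y·(5·y+2) + 8·(5·y+2).

(5·y+2)·(5·y+8)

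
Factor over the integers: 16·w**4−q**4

Write as (4·w**2)² − (q**2)², then factor 4·w**2−q**2 once more.

(2·w−q)·(2·w+q)·(4·w**2+q**2)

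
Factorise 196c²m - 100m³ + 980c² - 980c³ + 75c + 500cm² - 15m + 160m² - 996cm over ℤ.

-(14c + 10m - 15)(14c - 10m + 1)(5c - m)

Group: 14c(-70c² - 36cm + 75c + 10m² - 15m) + (-10m + 1)(-70c² - 36cm + 75c + 10m² - 15m); both groups contain (-70c² - 36cm + 75c + 10m² - 15m), so (14c - 10m + 1) is a factor with cofactor -70c² - 36cm + 75c + 10m² - 15m.
The cofactor groups again: -70c² - 36cm + 75c + 10m² - 15m = -5c(14c + 10m - 15) + m(14c + 10m - 15); both groups contain (14c + 10m - 15), giving -(5c - m)(14c + 10m - 15).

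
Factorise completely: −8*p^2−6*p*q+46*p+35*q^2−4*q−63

−(2*p+5*q−7)*(4*p−7*q−9)

Group: −2*p*(4*p−7*q−9) + (−5*q+7)*(4*p−7*q−9); both groups contain (4*p−7*q−9).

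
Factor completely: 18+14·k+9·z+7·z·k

(7·k+9)·(z+2)

Group as (7·z·k+9·z) + (14·k+18) = z·(7·k+9) + 2·(7·k+9).
Both groups share the factor (7·k+9).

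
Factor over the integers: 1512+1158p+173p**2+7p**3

Trying the rational-root candidates, p = -14 is a root, so (p+14) is a factor; dividing leaves 7p**2+75p+108.
The remaining quadratic factors as (p+9)(7p+12).

(7p+12)(p+14)(p+9)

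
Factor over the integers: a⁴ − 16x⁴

(a + 2x)(a − 2x)(a² + 4x²)

Difference of squares twice: with A = a and B = 2x, A⁴ − B⁴ = (A² − B²)(A² + B²), and A² − B² factors again.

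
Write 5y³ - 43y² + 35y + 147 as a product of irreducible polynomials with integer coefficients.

(5y + 7)(y - 3)(y - 7)

Among the possible rational roots, y = 7 is a root, so (y - 7) is a factor; dividing leaves 5y² - 8y - 21.
The remaining quadratic factors as (y - 3)(5y + 7).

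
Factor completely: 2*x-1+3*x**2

Need a pair with product 3·(-1) = -3 and sum 2: that's -1 and 3.
Split the middle term: 3*x**2-x + 3*x-1 = x*(3*x-1) + (3*x-1).

(3*x-1)*(x+1)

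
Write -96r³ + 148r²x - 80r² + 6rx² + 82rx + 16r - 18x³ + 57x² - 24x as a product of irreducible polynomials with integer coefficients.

-(2r - 3x)(6r + 2x - 1)(8r - 3x + 8)

Group: 8r(-12r² + 14rx + 2r + 6x² - 3x) + (-3x + 8)(-12r² + 14rx + 2r + 6x² - 3x); both groups contain (-12r² + 14rx + 2r + 6x² - 3x), so (8r - 3x + 8) is a factor with cofactor -12r² + 14rx + 2r + 6x² - 3x.
The cofactor groups again: -12r² + 14rx + 2r + 6x² - 3x = -6r(2r - 3x) + (-2x + 1)(2r - 3x); both groups contain (2r - 3x), giving -(6r + 2x - 1)(2r - 3x).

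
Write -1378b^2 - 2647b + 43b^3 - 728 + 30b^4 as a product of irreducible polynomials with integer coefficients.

Trying the rational-root candidates, b = -8/5 is a root, so (5b + 8) divides it; the quotient is 6b^3 - b^2 - 274b - 91.
Then b = 7 is a root, so (b - 7) is a factor; dividing leaves 6b^2 + 41b + 13.
The remaining quadratic factors as (2b + 13)(3b + 1).

(2b + 13)(3b + 1)(5b + 8)(b - 7)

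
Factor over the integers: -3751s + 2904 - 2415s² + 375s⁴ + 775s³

Testing divisors of the constant over divisors of the leading coefficient, s = -11/5 is a root, so (5s + 11) divides it; the quotient is 75s³ - 10s² - 461s + 264.
Then s = 11/5 is a root, giving the factor (5s - 11) and quotient 15s² + 31s - 24.
The remaining quadratic factors as (3s + 8)(5s - 3).

(3s + 8)(5s + 11)(5s - 11)(5s - 3)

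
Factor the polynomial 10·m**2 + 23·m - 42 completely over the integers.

Need a pair with product 10·(-42) = -420 and sum 23: that's -12 and 35.
Split the middle term: 10·m**2 - 12·m + 35·m - 42 = 2·m·(5·m - 6) + 7·(5·m - 6).

(2·m + 7)·(5·m - 6)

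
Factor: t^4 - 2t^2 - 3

Substitute u = t^2 to get a quadratic in u, then factor.
t^2 + 1 is irreducible over ℤ (sum of squares).
t^2 - 3 is irreducible over ℤ (3 is not a perfect square).

(t^2 + 1)(t^2 - 3)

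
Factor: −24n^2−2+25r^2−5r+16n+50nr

Group: −12n(2n−5r−1) + (−5r+2)(2n−5r−1); both groups contain (2n−5r−1).

−(12n+5r−2)(2n−5r−1)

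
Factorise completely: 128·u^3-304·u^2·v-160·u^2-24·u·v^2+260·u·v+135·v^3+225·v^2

Group: 4·u·(32·u^2-4·u·v-40·u-15·v^2-25·v) - 9·v·(32·u^2-4·u·v-40·u-15·v^2-25·v); both groups contain (32·u^2-4·u·v-40·u-15·v^2-25·v), so (4·u-9·v) is a factor with cofactor 32·u^2-4·u·v-40·u-15·v^2-25·v.
The cofactor groups again: 32·u^2-4·u·v-40·u-15·v^2-25·v = 8·u·(4·u-3·v-5) + 5·v·(4·u-3·v-5); both groups contain (4·u-3·v-5), giving (8·u+5·v)·(4·u-3·v-5).

(4·u-3·v-5)·(4·u-9·v)·(8·u+5·v)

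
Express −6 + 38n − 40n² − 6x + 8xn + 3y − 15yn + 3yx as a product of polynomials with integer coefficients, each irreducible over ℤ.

Group: 3y(x − 5n + 1) + (8n − 6)(x − 5n + 1); both groups contain (x − 5n + 1).

(x − 5n + 1)(3y + 8n − 6)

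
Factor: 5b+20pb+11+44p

Group as (20pb+44p) + (5b+11) = 4p(5b+11) + (5b+11).
Both groups share the factor (5b+11).

(4p+1)(5b+11)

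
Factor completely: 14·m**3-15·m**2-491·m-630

Among the possible rational roots, m = -10/7 is a root, so (7·m+10) is a factor; dividing leaves 2·m**2-5·m-63.
The remaining quadratic factors as (2·m+9)(m-7).

(2·m+9)·(7·m+10)·(m-7)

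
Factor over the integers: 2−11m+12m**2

(3m−2)(4m−1)

Need a pair with product 12·2 = 24 and sum −11: that's −8 and −3.
Split the middle term: 12m**2−8m − 3m+2 = 4m(3m−2) − (3m−2).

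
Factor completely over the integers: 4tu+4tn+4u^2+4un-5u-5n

Group: 4t(u+n) + (4u-5)(u+n); both groups contain (u+n).

(4t+4u-5)(u+n)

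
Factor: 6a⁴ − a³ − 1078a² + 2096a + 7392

(6a + 11)(a + 14)(a − 12)(a − 4)

Among the possible rational roots, a = −14 is a root, so (a + 14) divides it; the quotient is 6a³ − 85a² + 112a + 528.
Then a = 4 is a root, so (a − 4) divides it; the quotient is 6a² − 61a − 132.
The remaining quadratic factors as (a − 12)(6a + 11).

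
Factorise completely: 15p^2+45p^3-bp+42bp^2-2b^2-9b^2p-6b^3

-(2b-5p)(3b+3p+1)(b+3p)

Group: 3b(-2b^2-bp+15p^2) + (3p+1)(-2b^2-bp+15p^2); both groups contain (-2b^2-bp+15p^2), so (3b+3p+1) is a factor with cofactor -2b^2-bp+15p^2.
The cofactor groups again: -2b^2-bp+15p^2 = -b(2b-5p) - 3p(2b-5p); both groups contain (2b-5p), giving -(b+3p)(2b-5p).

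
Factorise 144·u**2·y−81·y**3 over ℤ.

Factor out 9·y, leaving 16·u**2−9·y**2, which is a difference of two squares.

9·y·(4·u+3·y)·(4·u−3·y)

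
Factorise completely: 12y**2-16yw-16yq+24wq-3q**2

(2y-3q)(6y-8w+q)

Group: 2y(6y-8w+q) - 3q(6y-8w+q); both groups contain (6y-8w+q).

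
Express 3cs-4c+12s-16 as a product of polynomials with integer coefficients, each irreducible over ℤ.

(3s-4)(c+4)

Group as (3cs-4c) + (12s-16) = c(3s-4) + 4(3s-4).
Both groups share the factor (3s-4).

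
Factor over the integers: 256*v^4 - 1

(4*v + 1)*(4*v - 1)*(16*v^2 + 1)

Write as (16*v^2)² − (1)², then factor 16*v^2 - 1 once more.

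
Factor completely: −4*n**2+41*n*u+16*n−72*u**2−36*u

Group: −4*n*(n−8*u−4) + 9*u*(n−8*u−4); both groups contain (n−8*u−4).

−(4*n−9*u)*(n−8*u−4)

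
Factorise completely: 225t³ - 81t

Pull out the common factor 9t; 25t² - 9 is a difference of squares.

9t(5t + 3)(5t - 3)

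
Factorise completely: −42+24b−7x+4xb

Group as (4xb−7x) + (24b−42) = x(4b−7) + 6(4b−7).
Both groups share the factor (4b−7).

(4b−7)(x+6)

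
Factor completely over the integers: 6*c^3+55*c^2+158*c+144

Trying the rational-root candidates, c = -2 is a root, so (c+2) divides it; the quotient is 6*c^2+43*c+72.
The remaining quadratic factors as (2*c+9)(3*c+8).

(2*c+9)*(3*c+8)*(c+2)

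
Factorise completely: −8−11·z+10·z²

Need a pair with product 10·(−8) = −80 and sum −11: that's 5 and −16.
Split the middle term: 10·z²+5·z − 16·z−8 = 5·z·(2·z+1) − 8·(2·z+1).

(2·z+1)·(5·z−8)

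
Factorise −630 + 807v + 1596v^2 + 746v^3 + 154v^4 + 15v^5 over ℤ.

(3v + 5)(5v − 2)(v + 3)(v^2 + 6v + 21)

Among the possible rational roots, v = −3 is a root, giving the factor (v + 3) and quotient 15v^4 + 109v^3 + 419v^2 + 339v − 210.
Then v = −5/3 is a root, so (3v + 5) divides it; the quotient is 5v^3 + 28v^2 + 93v − 42.
Then v = 2/5 is a root, so (5v − 2) divides it; the quotient is v^2 + 6v + 21.
The quadratic v^2 + 6v + 21 has discriminant −48 < 0 and is irreducible over ℤ.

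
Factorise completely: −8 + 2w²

Factor out 2, leaving w² − 4, which is a difference of two squares.

2(w + 2)(w − 2)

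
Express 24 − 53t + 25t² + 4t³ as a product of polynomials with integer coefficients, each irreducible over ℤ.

(4t − 3)(t + 8)(t − 1)

Trying the rational-root candidates, t = −8 is a root, giving the factor (t + 8) and quotient 4t² − 7t + 3.
The remaining quadratic factors as (4t − 3)(t − 1).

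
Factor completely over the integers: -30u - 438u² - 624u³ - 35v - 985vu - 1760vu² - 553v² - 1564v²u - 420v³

-(15v + 13u + 1)(7v + 6u)(4v + 8u + 5)

Group: 4v(-105v² - 181vu - 7v - 78u² - 6u) + (8u + 5)(-105v² - 181vu - 7v - 78u² - 6u); both groups contain (-105v² - 181vu - 7v - 78u² - 6u), so (4v + 8u + 5) is a factor with cofactor -105v² - 181vu - 7v - 78u² - 6u.
The cofactor groups again: -105v² - 181vu - 7v - 78u² - 6u = -15v(7v + 6u) + (-13u - 1)(7v + 6u); both groups contain (7v + 6u), giving -(15v + 13u + 1)(7v + 6u).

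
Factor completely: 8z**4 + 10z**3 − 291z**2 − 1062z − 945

Testing divisors of the constant over divisors of the leading coefficient, z = −3/2 is a root, so (2z + 3) is a factor; dividing leaves 4z**3 − z**2 − 144z − 315.
Next, z = 7 is a root, so (z − 7) divides it; the quotient is 4z**2 + 27z + 45.
The remaining quadratic factors as (4z + 15)(z + 3).

(2z + 3)(4z + 15)(z + 3)(z − 7)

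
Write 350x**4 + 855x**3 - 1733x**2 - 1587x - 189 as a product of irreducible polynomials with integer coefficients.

Trying the rational-root candidates, x = 9/5 is a root, so (5x - 9) is a factor; dividing leaves 70x**3 + 297x**2 + 188x + 21.
Continuing, x = -7/2 is a root, so (2x + 7) is a factor; dividing leaves 35x**2 + 26x + 3.
The remaining quadratic factors as (5x + 3)(7x + 1).

(2x + 7)(5x + 3)(5x - 9)(7x + 1)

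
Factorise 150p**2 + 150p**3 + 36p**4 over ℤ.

Pull out the common factor 6p**2, then factor the remaining trinomial.

6p**2(2p + 5)(3p + 5)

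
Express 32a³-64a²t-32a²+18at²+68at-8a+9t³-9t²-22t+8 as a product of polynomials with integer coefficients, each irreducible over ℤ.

(2a-3t+1)(4a+t-2)(4a-3t-4)

Group: 4a(8a²-18at-4a+9t²+9t-4) + (t-2)(8a²-18at-4a+9t²+9t-4); both groups contain (8a²-18at-4a+9t²+9t-4), so (4a+t-2) is a factor with cofactor 8a²-18at-4a+9t²+9t-4.
The cofactor groups again: 8a²-18at-4a+9t²+9t-4 = 4a(2a-3t+1) + (-3t-4)(2a-3t+1); both groups contain (2a-3t+1), giving (4a-3t-4)(2a-3t+1).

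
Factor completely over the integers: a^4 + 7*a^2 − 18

Substitute u = a^2 to get a quadratic in u, then factor.
a^2 − 2 is irreducible over ℤ (2 is not a perfect square).
a^2 + 9 is irreducible over ℤ (sum of squares).

(a^2 + 9)*(a^2 − 2)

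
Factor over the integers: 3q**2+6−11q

Need a pair with product 3·6 = 18 and sum −11: that's −9 and −2.
Split the middle term: 3q**2−9q − 2q+6 = 3q(q−3) − 2(q−3).

(3q−2)(q−3)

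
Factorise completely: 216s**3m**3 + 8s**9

Every term has a factor of 8s**3; factoring it out leaves s**6 + 27m**3.
Recognize a sum of cubes with the parts s**2 and 3m.

8s**3(s**2 + 3m)(s**4 - 3s**2m + 9m**2)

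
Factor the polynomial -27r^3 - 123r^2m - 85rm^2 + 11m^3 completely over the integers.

-(9r - m)(3r + 11m)(r + m)

Group: r(-27r^2 - 96rm + 11m^2) + m(-27r^2 - 96rm + 11m^2); both groups contain (-27r^2 - 96rm + 11m^2), so (r + m) is a factor with cofactor -27r^2 - 96rm + 11m^2.
The cofactor groups again: -27r^2 - 96rm + 11m^2 = -9r(3r + 11m) + m(3r + 11m); both groups contain (3r + 11m), giving -(9r - m)(3r + 11m).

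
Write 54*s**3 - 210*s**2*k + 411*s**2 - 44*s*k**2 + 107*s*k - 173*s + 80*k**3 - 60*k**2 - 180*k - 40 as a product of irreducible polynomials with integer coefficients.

Group: 9*s*(6*s**2 - 20*s*k + 49*s - 16*k**2 + 28*k + 8) + (-5*k - 5)*(6*s**2 - 20*s*k + 49*s - 16*k**2 + 28*k + 8); both groups contain (6*s**2 - 20*s*k + 49*s - 16*k**2 + 28*k + 8), so (9*s - 5*k - 5) is a factor with cofactor 6*s**2 - 20*s*k + 49*s - 16*k**2 + 28*k + 8.
The cofactor groups again: 6*s**2 - 20*s*k + 49*s - 16*k**2 + 28*k + 8 = s*(6*s + 4*k + 1) + (-4*k + 8)*(6*s + 4*k + 1); both groups contain (6*s + 4*k + 1), giving (s - 4*k + 8)*(6*s + 4*k + 1).

(s - 4*k + 8)*(9*s - 5*k - 5)*(6*s + 4*k + 1)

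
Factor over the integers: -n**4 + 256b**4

(4b + n)(4b - n)(16b**2 + n**2)

Write as (16b**2)² − (n**2)², then factor 16b**2 - n**2 once more.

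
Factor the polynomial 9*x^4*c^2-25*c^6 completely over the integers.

c^2*(3*x^2-5*c^2)*(3*x^2+5*c^2)

Every term has a factor of c^2; factoring it out leaves 9*x^4-25*c^4.
Recognize a difference of squares with the parts 3*x^2 and 5*c^2.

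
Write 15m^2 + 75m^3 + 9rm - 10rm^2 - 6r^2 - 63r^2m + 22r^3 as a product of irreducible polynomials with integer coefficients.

Group: 11r(2r^2 - 3rm - 5m^2) + (-15m - 3)(2r^2 - 3rm - 5m^2); both groups contain (2r^2 - 3rm - 5m^2), so (11r - 15m - 3) is a factor with cofactor 2r^2 - 3rm - 5m^2.
The cofactor groups again: 2r^2 - 3rm - 5m^2 = r(2r - 5m) + m(2r - 5m); both groups contain (2r - 5m), giving (r + m)(2r - 5m).

(11r - 15m - 3)(2r - 5m)(r + m)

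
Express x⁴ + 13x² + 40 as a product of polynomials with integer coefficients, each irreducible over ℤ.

(x² + 5)(x² + 8)

Substitute u = x² to get a quadratic in u, then factor.
x² + 5 is irreducible over ℤ (always positive, so no real roots).
x² + 8 is irreducible over ℤ (always positive, so no real roots).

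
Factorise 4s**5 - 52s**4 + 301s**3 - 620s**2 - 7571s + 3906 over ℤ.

(2s + 7)(2s - 1)(s - 9)(s**2 - 7s + 62)

Testing divisors of the constant over divisors of the leading coefficient, s = -7/2 is a root, so (2s + 7) is a factor; dividing leaves 2s**4 - 33s**3 + 266s**2 - 1241s + 558.
Then s = 1/2 is a root, so (2s - 1) is a factor; dividing leaves s**3 - 16s**2 + 125s - 558.
Then s = 9 is a root, giving the factor (s - 9) and quotient s**2 - 7s + 62.
The quadratic s**2 - 7s + 62 has discriminant -199 < 0 and is irreducible over ℤ.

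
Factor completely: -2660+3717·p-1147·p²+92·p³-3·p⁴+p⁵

Testing divisors of the constant over divisors of the leading coefficient, p = 4 is a root, so (p-4) divides it; the quotient is p⁴+p³+96·p²-763·p+665.
Next, p = 5 is a root, so (p-5) is a factor; dividing leaves p³+6·p²+126·p-133.
Next, p = 1 is a root, giving the factor (p-1) and quotient p²+7·p+133.
The quadratic p²+7·p+133 has discriminant -483 < 0 and is irreducible over ℤ.

(p-1)·(p-4)·(p-5)·(p²+7·p+133)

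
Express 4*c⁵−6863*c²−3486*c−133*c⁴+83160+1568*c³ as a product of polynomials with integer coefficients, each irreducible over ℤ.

(4*c+11)*(c−10)*(c−12)*(c²−14*c+63)

By the rational root theorem, c = 12 is a root, so (c−12) divides it; the quotient is 4*c⁴−85*c³+548*c²−287*c−6930.
Then c = −11/4 is a root, giving the factor (4*c+11) and quotient c³−24*c²+203*c−630.
Next, c = 10 is a root, giving the factor (c−10) and quotient c²−14*c+63.
The quadratic c²−14*c+63 has discriminant −56 < 0 and is irreducible over ℤ.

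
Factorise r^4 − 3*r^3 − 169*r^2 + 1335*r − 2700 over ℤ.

(r + 15)*(r − 4)*(r − 5)*(r − 9)

By the rational root theorem, r = 4 is a root, giving the factor (r − 4) and quotient r^3 + r^2 − 165*r + 675.
Next, r = 9 is a root, so (r − 9) divides it; the quotient is r^2 + 10*r − 75.
The remaining quadratic factors as (r − 5)(r + 15).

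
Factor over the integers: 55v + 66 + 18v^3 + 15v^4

Group as (15v^4 + 55v) + (18v^3 + 66) = 5v(3v^3 + 11) + 6(3v^3 + 11).
Both groups share the factor (3v^3 + 11).

(5v + 6)(3v^3 + 11)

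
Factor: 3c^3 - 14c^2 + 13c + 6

Trying the rational-root candidates, c = 3 is a root, so (c - 3) is a factor; dividing leaves 3c^2 - 5c - 2.
The remaining quadratic factors as (3c + 1)(c - 2).

(3c + 1)(c - 2)(c - 3)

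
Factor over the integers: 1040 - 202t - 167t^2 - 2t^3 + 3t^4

(3t + 13)(t + 5)(t - 2)(t - 8)

Among the possible rational roots, t = -13/3 is a root, giving the factor (3t + 13) and quotient t^3 - 5t^2 - 34t + 80.
Continuing, t = 8 is a root, so (t - 8) is a factor; dividing leaves t^2 + 3t - 10.
The remaining quadratic factors as (t - 2)(t + 5).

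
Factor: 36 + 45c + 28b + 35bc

(5c + 4)(7b + 9)

Group as (35bc + 28b) + (45c + 36) = 7b(5c + 4) + 9(5c + 4).
Both groups share the factor (5c + 4).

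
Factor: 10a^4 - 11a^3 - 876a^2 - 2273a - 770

(2a + 5)(5a + 2)(a + 7)(a - 11)

Among the possible rational roots, a = 11 is a root, giving the factor (a - 11) and quotient 10a^3 + 99a^2 + 213a + 70.
Continuing, a = -2/5 is a root, so (5a + 2) is a factor; dividing leaves 2a^2 + 19a + 35.
The remaining quadratic factors as (2a + 5)(a + 7).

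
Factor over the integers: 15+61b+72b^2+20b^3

By the rational root theorem, b = -1/2 is a root, so (2b+1) is a factor; dividing leaves 10b^2+31b+15.
The remaining quadratic factors as (5b+3)(2b+5).

(2b+1)(2b+5)(5b+3)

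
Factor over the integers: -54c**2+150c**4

Factor out 6c**2, leaving 25c**2-9, which is a difference of two squares.

6c**2(5c+3)(5c-3)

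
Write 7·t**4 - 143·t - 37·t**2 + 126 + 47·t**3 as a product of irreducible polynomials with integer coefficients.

Trying the rational-root candidates, t = 9/7 is a root, so (7·t - 9) is a factor; dividing leaves t**3 + 8·t**2 + 5·t - 14.
Then t = -7 is a root, so (t + 7) divides it; the quotient is t**2 + t - 2.
The remaining quadratic factors as (t - 1)(t + 2).

(7·t - 9)·(t + 2)·(t + 7)·(t - 1)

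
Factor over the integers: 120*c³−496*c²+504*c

Pull out the common factor 8*c, then factor the remaining trinomial.

8*c*(3*c−7)*(5*c−9)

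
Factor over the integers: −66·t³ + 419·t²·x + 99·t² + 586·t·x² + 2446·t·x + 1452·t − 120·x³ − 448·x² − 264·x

Group: 2·t·(−33·t² − 38·t·x − 132·t + 8·x² + 24·x) + (−15·x − 11)·(−33·t² − 38·t·x − 132·t + 8·x² + 24·x); both groups contain (−33·t² − 38·t·x − 132·t + 8·x² + 24·x), so (2·t − 15·x − 11) is a factor with cofactor −33·t² − 38·t·x − 132·t + 8·x² + 24·x.
The cofactor groups again: −33·t² − 38·t·x − 132·t + 8·x² + 24·x = −3·t·(11·t − 2·x) + (−4·x − 12)·(11·t − 2·x); both groups contain (11·t − 2·x), giving −(3·t + 4·x + 12)·(11·t − 2·x).

−(11·t − 2·x)·(2·t − 15·x − 11)·(3·t + 4·x + 12)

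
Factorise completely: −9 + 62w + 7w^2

Need a pair with product 7·(−9) = −63 and sum 62: that's 63 and −1.
Split the middle term: 7w^2 + 63w − w − 9 = 7w(w + 9) − (w + 9).

(7w − 1)(w + 9)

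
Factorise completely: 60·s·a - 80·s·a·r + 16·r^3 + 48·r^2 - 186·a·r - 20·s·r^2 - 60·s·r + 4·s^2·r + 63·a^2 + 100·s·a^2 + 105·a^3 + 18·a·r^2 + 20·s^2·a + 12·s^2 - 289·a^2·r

(2·s + 3·a - 8·r)·(5·a + r + 3)·(2·s + 7·a - 2·r)

Group: 5·a·(4·s^2 + 20·s·a - 20·s·r + 21·a^2 - 62·a·r + 16·r^2) + (r + 3)·(4·s^2 + 20·s·a - 20·s·r + 21·a^2 - 62·a·r + 16·r^2); both groups contain (4·s^2 + 20·s·a - 20·s·r + 21·a^2 - 62·a·r + 16·r^2), so (5·a + r + 3) is a factor with cofactor 4·s^2 + 20·s·a - 20·s·r + 21·a^2 - 62·a·r + 16·r^2.
The cofactor groups again: 4·s^2 + 20·s·a - 20·s·r + 21·a^2 - 62·a·r + 16·r^2 = 2·s·(2·s + 3·a - 8·r) + (7·a - 2·r)·(2·s + 3·a - 8·r); both groups contain (2·s + 3·a - 8·r), giving (2·s + 7·a - 2·r)·(2·s + 3·a - 8·r).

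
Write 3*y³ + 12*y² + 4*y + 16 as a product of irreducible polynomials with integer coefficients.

(y + 4)*(3*y² + 4)

Group as (3*y³ + 4*y) + (12*y² + 16) = y*(3*y² + 4) + 4*(3*y² + 4).
Both groups share the factor (3*y² + 4).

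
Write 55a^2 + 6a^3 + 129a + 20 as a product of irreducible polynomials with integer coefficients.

(6a + 1)(a + 4)(a + 5)

By the rational root theorem, a = -4 is a root, so (a + 4) is a factor; dividing leaves 6a^2 + 31a + 5.
The remaining quadratic factors as (a + 5)(6a + 1).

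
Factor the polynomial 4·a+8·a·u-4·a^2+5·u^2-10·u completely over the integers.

-(2·a+u-2)·(2·a-5·u)

Group: -2·a·(2·a+u-2) + 5·u·(2·a+u-2); both groups contain (2·a+u-2).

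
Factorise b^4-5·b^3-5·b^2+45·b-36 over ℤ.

By the rational root theorem, b = 3 is a root, so (b-3) is a factor; dividing leaves b^3-2·b^2-11·b+12.
Then b = 4 is a root, so (b-4) divides it; the quotient is b^2+2·b-3.
The remaining quadratic factors as (b-1)(b+3).

(b+3)·(b-1)·(b-3)·(b-4)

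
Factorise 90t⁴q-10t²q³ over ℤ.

10qt²(3t-q)(3t+q)

Factor out 10t²q, leaving 9t²-q², which is a difference of two squares.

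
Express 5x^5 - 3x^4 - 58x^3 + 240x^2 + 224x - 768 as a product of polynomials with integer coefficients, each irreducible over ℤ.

(5x - 8)(x + 2)(x + 4)(x^2 - 5x + 12)

Among the possible rational roots, x = -4 is a root, giving the factor (x + 4) and quotient 5x^4 - 23x^3 + 34x^2 + 104x - 192.
Next, x = 8/5 is a root, so (5x - 8) divides it; the quotient is x^3 - 3x^2 + 2x + 24.
Then x = -2 is a root, so (x + 2) divides it; the quotient is x^2 - 5x + 12.
The quadratic x^2 - 5x + 12 has discriminant -23 < 0 and is irreducible over ℤ.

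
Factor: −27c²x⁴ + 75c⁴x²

Factor out 3c²x², leaving 25c² − 9x², which is a difference of two squares.

3c²x²(5c + 3x)(5c − 3x)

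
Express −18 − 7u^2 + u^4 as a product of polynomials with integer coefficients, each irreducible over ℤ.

(u + 3)(u − 3)(u^2 + 2)

Substitute w = u^2 to get a quadratic in w, then factor.
u^2 + 2 is irreducible over ℤ (always positive, so no real roots).
u^2 − 9 is a difference of squares.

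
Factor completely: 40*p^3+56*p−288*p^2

8*p*(5*p−1)*(p−7)

Pull out the common factor 8*p, then factor the remaining trinomial.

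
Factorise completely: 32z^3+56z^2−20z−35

Group as (32z^3−20z) + (56z^2−35) = 4z(8z^2−5) + 7(8z^2−5).
Both groups share the factor (8z^2−5).

(4z+7)(8z^2−5)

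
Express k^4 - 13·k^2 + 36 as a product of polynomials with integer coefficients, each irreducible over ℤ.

Substitute u = k^2 to get a quadratic in u, then factor.
k^2 - 4 is a difference of squares.
k^2 - 9 is a difference of squares.

(k + 2)·(k + 3)·(k - 2)·(k - 3)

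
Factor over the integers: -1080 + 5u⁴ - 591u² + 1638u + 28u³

(5u - 12)(u + 15)(u - 1)(u - 6)

Testing divisors of the constant over divisors of the leading coefficient, u = 6 is a root, so (u - 6) divides it; the quotient is 5u³ + 58u² - 243u + 180.
Continuing, u = 1 is a root, so (u - 1) divides it; the quotient is 5u² + 63u - 180.
The remaining quadratic factors as (5u - 12)(u + 15).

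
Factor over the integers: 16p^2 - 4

4(2p + 1)(2p - 1)

Factor out 4, leaving 4p^2 - 1, which is a difference of two squares.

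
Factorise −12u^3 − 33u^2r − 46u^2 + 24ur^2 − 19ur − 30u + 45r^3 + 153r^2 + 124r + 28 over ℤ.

Group: 3u(−4u^2 − 7ur − 6u + 15r^2 + 16r + 4) + (3r + 7)(−4u^2 − 7ur − 6u + 15r^2 + 16r + 4); both groups contain (−4u^2 − 7ur − 6u + 15r^2 + 16r + 4), so (3u + 3r + 7) is a factor with cofactor −4u^2 − 7ur − 6u + 15r^2 + 16r + 4.
The cofactor groups again: −4u^2 − 7ur − 6u + 15r^2 + 16r + 4 = −u(4u − 5r − 2) + (−3r − 2)(4u − 5r − 2); both groups contain (4u − 5r − 2), giving −(u + 3r + 2)(4u − 5r − 2).

−(4u − 5r − 2)(3u + 3r + 7)(u + 3r + 2)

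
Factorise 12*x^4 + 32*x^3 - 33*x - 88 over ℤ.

(3*x + 8)*(4*x^3 - 11)

Group as (12*x^4 - 33*x) + (32*x^3 - 88) = 3*x*(4*x^3 - 11) + 8*(4*x^3 - 11).
Both groups share the factor (4*x^3 - 11).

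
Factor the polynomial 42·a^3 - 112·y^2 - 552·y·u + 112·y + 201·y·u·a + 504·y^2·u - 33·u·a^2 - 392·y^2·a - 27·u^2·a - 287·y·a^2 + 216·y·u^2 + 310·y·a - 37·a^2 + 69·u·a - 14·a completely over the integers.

Group: 7·y·(72·y·u - 56·y·a - 16·y - 9·u·a + 7·a^2 + 2·a) + (3·u + 6·a - 7)·(72·y·u - 56·y·a - 16·y - 9·u·a + 7·a^2 + 2·a); both groups contain (72·y·u - 56·y·a - 16·y - 9·u·a + 7·a^2 + 2·a), so (7·y + 3·u + 6·a - 7) is a factor with cofactor 72·y·u - 56·y·a - 16·y - 9·u·a + 7·a^2 + 2·a.
The cofactor groups again: 72·y·u - 56·y·a - 16·y - 9·u·a + 7·a^2 + 2·a = 8·y·(9·u - 7·a - 2) - a·(9·u - 7·a - 2); both groups contain (9·u - 7·a - 2), giving (8·y - a)·(9·u - 7·a - 2).

(9·u - 7·a - 2)·(8·y - a)·(7·y + 3·u + 6·a - 7)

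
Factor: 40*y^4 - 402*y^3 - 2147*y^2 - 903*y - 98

(2*y + 7)*(4*y + 1)*(5*y + 1)*(y - 14)

Testing divisors of the constant over divisors of the leading coefficient, y = -7/2 is a root, so (2*y + 7) is a factor; dividing leaves 20*y^3 - 271*y^2 - 125*y - 14.
Continuing, y = -1/5 is a root, so (5*y + 1) divides it; the quotient is 4*y^2 - 55*y - 14.
The remaining quadratic factors as (y - 14)(4*y + 1).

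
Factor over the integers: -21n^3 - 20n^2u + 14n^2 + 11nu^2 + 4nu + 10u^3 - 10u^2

Group: n(-21n^2 + nu + 14n + 10u^2 - 10u) + u(-21n^2 + nu + 14n + 10u^2 - 10u); both groups contain (-21n^2 + nu + 14n + 10u^2 - 10u), so (n + u) is a factor with cofactor -21n^2 + nu + 14n + 10u^2 - 10u.
The cofactor groups again: -21n^2 + nu + 14n + 10u^2 - 10u = -7n(3n + 2u - 2) + 5u(3n + 2u - 2); both groups contain (3n + 2u - 2), giving -(7n - 5u)(3n + 2u - 2).

-(3n + 2u - 2)(7n - 5u)(n + u)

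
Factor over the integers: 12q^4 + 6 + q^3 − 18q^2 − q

(3q − 2)(4q + 3)(q + 1)(q − 1)

Testing divisors of the constant over divisors of the leading coefficient, q = −3/4 is a root, so (4q + 3) divides it; the quotient is 3q^3 − 2q^2 − 3q + 2.
Next, q = −1 is a root, giving the factor (q + 1) and quotient 3q^2 − 5q + 2.
The remaining quadratic factors as (q − 1)(3q − 2).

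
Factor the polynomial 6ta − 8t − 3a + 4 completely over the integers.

Group as (6ta − 8t) + (−3a + 4) = 2t(3a − 4) − (3a − 4).
Both groups share the factor (3a − 4).

(2t − 1)(3a − 4)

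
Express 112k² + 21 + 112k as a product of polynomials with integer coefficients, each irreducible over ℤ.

7(4k + 1)(4k + 3)

Pull out the common factor 7, then factor the remaining trinomial.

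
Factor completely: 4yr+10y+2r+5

Group as (4yr+10y) + (2r+5) = 2y(2r+5) + (2r+5).
Both groups share the factor (2r+5).

(2r+5)(2y+1)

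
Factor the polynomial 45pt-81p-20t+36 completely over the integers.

Group as (45pt-81p) + (-20t+36) = 9p(5t-9) - 4(5t-9).
Both groups share the factor (5t-9).

(5t-9)(9p-4)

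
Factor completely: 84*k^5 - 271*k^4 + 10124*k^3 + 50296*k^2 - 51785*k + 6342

(3*k + 14)*(4*k - 3)*(7*k - 1)*(k^2 - 7*k + 151)

By the rational root theorem, k = 3/4 is a root, so (4*k - 3) is a factor; dividing leaves 21*k^4 - 52*k^3 + 2492*k^2 + 14443*k - 2114.
Continuing, k = 1/7 is a root, giving the factor (7*k - 1) and quotient 3*k^3 - 7*k^2 + 355*k + 2114.
Then k = -14/3 is a root, giving the factor (3*k + 14) and quotient k^2 - 7*k + 151.
The quadratic k^2 - 7*k + 151 has discriminant -555 < 0 and is irreducible over ℤ.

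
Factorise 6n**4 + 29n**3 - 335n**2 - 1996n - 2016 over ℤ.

(2n + 9)(3n + 4)(n + 7)(n - 8)

Among the possible rational roots, n = 8 is a root, giving the factor (n - 8) and quotient 6n**3 + 77n**2 + 281n + 252.
Continuing, n = -9/2 is a root, so (2n + 9) is a factor; dividing leaves 3n**2 + 25n + 28.
The remaining quadratic factors as (3n + 4)(n + 7).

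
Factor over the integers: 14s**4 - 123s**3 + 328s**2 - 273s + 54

By the rational root theorem, s = 1 is a root, giving the factor (s - 1) and quotient 14s**3 - 109s**2 + 219s - 54.
Then s = 9/2 is a root, giving the factor (2s - 9) and quotient 7s**2 - 23s + 6.
The remaining quadratic factors as (s - 3)(7s - 2).

(2s - 9)(7s - 2)(s - 1)(s - 3)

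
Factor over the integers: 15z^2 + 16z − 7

Need a pair with product 15·(−7) = −105 and sum 16: that's −5 and 21.
Split the middle term: 15z^2 − 5z + 21z − 7 = 5z(3z − 1) + 7(3z − 1).

(3z − 1)(5z + 7)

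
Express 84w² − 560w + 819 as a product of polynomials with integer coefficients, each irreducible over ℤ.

7(2w − 9)(6w − 13)

Pull out the common factor 7, then factor the remaining trinomial.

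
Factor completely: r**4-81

Substitute u = r**2 to get a quadratic in u, then factor.
r**2+9 is irreducible over ℤ (sum of squares).
r**2-9 is a difference of squares.

(r+3)(r-3)(r**2+9)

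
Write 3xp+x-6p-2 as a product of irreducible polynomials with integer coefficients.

Group as (3xp+x) + (-6p-2) = x(3p+1) - 2(3p+1).
Both groups share the factor (3p+1).

(3p+1)(x-2)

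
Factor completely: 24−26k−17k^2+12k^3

By the rational root theorem, k = 3/4 is a root, giving the factor (4k−3) and quotient 3k^2−2k−8.
The remaining quadratic factors as (k−2)(3k+4).

(3k+4)(4k−3)(k−2)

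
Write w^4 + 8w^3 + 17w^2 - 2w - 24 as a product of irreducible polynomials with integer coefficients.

(w + 2)(w + 3)(w + 4)(w - 1)

Among the possible rational roots, w = -2 is a root, so (w + 2) divides it; the quotient is w^3 + 6w^2 + 5w - 12.
Then w = -4 is a root, giving the factor (w + 4) and quotient w^2 + 2w - 3.
The remaining quadratic factors as (w - 1)(w + 3).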